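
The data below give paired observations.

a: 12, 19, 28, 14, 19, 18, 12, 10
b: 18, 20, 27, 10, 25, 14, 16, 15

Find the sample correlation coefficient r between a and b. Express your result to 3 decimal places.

0.728

n = 8, Σa = 132, Σb = 145, Σa² = 2414, Σb² = 2855, Σab = 2561
nΣab − ΣaΣb = 20488 − 19140 = 1348
nΣa² − (Σa)² = 19312 − 17424 = 1888; nΣb² − (Σb)² = 22840 − 21025 = 1815
r = 1348 / √(1888 × 1815) = 1348 / 1851.1402 ≈ 0.728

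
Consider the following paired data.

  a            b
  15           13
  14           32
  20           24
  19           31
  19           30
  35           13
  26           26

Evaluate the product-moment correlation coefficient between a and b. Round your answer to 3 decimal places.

-0.454

n = 7, Σa = 148, Σb = 169, Σa² = 3444, Σb² = 4475, Σab = 3413
nΣab − ΣaΣb = 23891 − 25012 = -1121
nΣa² − (Σa)² = 24108 − 21904 = 2204; nΣb² − (Σb)² = 31325 − 28561 = 2764
r = -1121 / √(2204 × 2764) = -1121 / 2468.1686 ≈ -0.454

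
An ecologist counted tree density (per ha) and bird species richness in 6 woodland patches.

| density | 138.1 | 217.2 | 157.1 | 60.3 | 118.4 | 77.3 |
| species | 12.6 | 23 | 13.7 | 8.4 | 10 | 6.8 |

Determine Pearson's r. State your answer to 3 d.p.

0.951

n = 6, Σx = 768.4, Σy = 74.5, Σx² = 114557.8, Σy² = 1092.25, Σxy = 11104.09
nΣxy − ΣxΣy = 66624.54 − 57245.8 = 9378.74
nΣx² − (Σx)² = 687346.8 − 590438.56 = 96908.24; nΣy² − (Σy)² = 6553.5 − 5550.25 = 1003.25
r = 9378.74 / √(96908.24 × 1003.25) = 9378.74 / 9860.1821 ≈ 0.951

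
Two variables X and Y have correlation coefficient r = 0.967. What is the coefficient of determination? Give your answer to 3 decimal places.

r² = (0.967)² = 0.935

0.935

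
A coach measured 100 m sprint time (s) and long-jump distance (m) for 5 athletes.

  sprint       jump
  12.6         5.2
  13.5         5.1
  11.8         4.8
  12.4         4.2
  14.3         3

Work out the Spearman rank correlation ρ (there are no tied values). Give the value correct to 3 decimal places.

Rank sprint: 3, 4, 1, 2, 5
Rank jump: 5, 4, 3, 2, 1
d = rank(sprint) − rank(jump): -2, 0, -2, 0, 4; Σd² = 24
ρ = 1 − 6Σd² / [n(n²−1)] = 1 − 6×24 / (5×24) = 1 − 144/120 ≈ -0.200

-0.200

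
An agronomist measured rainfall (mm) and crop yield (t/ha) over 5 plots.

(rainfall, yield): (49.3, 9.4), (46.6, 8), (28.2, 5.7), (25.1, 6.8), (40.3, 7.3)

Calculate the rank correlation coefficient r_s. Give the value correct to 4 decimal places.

0.9000

Rank rainfall: 5, 4, 2, 1, 3
Rank yield: 5, 4, 1, 2, 3
d = rank(rainfall) − rank(yield): 0, 0, 1, -1, 0; Σd² = 2
ρ = 1 − 6Σd² / [n(n²−1)] = 1 − 6×2 / (5×24) = 1 − 12/120 ≈ 0.9000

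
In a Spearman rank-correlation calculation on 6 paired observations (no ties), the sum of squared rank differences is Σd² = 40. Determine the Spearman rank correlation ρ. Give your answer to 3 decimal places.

ρ = 1 − 6Σd² / [n(n²−1)] = 1 − 6×40 / (6×35)
  = 1 − 240/210 = 1 − 1.1429 ≈ -0.143

-0.143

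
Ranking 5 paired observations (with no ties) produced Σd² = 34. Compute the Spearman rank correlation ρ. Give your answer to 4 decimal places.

ρ = 1 − 6Σd² / [n(n²−1)] = 1 − 6×34 / (5×24)
  = 1 − 204/120 = 1 − 1.70000 ≈ -0.7000

-0.7000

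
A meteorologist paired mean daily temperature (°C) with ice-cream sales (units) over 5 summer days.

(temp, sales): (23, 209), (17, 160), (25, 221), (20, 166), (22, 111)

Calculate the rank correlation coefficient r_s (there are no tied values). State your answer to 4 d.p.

Rank temp: 4, 1, 5, 2, 3
Rank sales: 4, 2, 5, 3, 1
d = rank(temp) − rank(sales): 0, -1, 0, -1, 2; Σd² = 6
ρ = 1 − 6Σd² / [n(n²−1)] = 1 − 6×6 / (5×24) = 1 − 36/120 ≈ 0.7000

0.7000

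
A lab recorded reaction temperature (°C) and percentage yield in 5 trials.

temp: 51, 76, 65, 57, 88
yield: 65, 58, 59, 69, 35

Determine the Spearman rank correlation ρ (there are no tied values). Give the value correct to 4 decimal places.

Rank temp: 1, 4, 3, 2, 5
Rank yield: 4, 2, 3, 5, 1
d = rank(temp) − rank(yield): -3, 2, 0, -3, 4; Σd² = 38
ρ = 1 − 6Σd² / [n(n²−1)] = 1 − 6×38 / (5×24) = 1 − 228/120 ≈ -0.9000

-0.9000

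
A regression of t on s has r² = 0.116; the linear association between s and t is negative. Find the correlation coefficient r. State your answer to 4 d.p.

|r| = √0.116 = 0.3406
The association is negative, so r = −0.3406.

-0.3406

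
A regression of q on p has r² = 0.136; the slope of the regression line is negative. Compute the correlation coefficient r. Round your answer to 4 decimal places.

|r| = √0.136 = 0.3688
The association is negative, so r = −0.3688.

-0.3688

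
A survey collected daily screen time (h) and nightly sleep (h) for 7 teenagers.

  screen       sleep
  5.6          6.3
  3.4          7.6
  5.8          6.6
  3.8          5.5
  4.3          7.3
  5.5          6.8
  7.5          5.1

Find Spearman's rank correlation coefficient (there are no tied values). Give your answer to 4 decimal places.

Rank screen: 5, 1, 6, 2, 3, 4, 7
Rank sleep: 3, 7, 4, 2, 6, 5, 1
d = rank(screen) − rank(sleep): 2, -6, 2, 0, -3, -1, 6; Σd² = 90
ρ = 1 − 6Σd² / [n(n²−1)] = 1 − 6×90 / (7×48) = 1 − 540/336 ≈ -0.6071

-0.6071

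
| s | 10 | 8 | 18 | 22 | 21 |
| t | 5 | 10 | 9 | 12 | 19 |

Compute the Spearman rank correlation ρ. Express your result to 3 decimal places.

0.600

Rank s: 2, 1, 3, 5, 4
Rank t: 1, 3, 2, 4, 5
d = rank(s) − rank(t): 1, -2, 1, 1, -1; Σd² = 8
ρ = 1 − 6Σd² / [n(n²−1)] = 1 − 6×8 / (5×24) = 1 − 48/120 ≈ 0.600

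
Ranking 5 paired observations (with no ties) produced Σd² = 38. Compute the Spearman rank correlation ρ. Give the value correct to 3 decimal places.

-0.900

ρ = 1 − 6Σd² / [n(n²−1)] = 1 − 6×38 / (5×24)
  = 1 − 228/120 = 1 − 1.9000 ≈ -0.900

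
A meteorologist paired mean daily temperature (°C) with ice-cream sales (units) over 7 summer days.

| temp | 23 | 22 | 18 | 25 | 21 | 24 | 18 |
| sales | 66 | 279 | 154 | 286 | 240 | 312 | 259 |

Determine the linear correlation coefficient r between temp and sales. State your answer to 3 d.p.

0.235

n = 7, Σx = 151, Σy = 1596, Σx² = 3303, Σy² = 409734, Σxy = 34768
nΣxy − ΣxΣy = 243376 − 240996 = 2380
nΣx² − (Σx)² = 23121 − 22801 = 320; nΣy² − (Σy)² = 2868138 − 2547216 = 320922
r = 2380 / √(320 × 320922) = 2380 / 10133.8561 ≈ 0.235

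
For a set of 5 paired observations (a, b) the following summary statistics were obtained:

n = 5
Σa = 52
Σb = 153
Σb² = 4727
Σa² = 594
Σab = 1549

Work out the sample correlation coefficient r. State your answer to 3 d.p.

-0.861

r = (nΣab − ΣaΣb) / √[(nΣa² − (Σa)²)(nΣb² − (Σb)²)]
Numerator: 5×1549 − 52×153 = -211
Denominator: √[(2970 − 2704)(23635 − 23409)] = √[266 × 226] = 245.1856
r = -211 / 245.1856 ≈ -0.861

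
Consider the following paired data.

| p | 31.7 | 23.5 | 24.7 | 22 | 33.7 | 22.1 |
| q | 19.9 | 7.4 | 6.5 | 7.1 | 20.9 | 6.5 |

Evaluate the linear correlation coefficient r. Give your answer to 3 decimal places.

0.975

n = 6, Σp = 157.7, Σq = 68.3, Σp² = 4275.33, Σq² = 1022.49, Σpq = 1969.46
nΣpq − ΣpΣq = 11816.76 − 10770.91 = 1045.85
nΣp² − (Σp)² = 25651.98 − 24869.29 = 782.69; nΣq² − (Σq)² = 6134.94 − 4664.89 = 1470.05
r = 1045.85 / √(782.69 × 1470.05) = 1045.85 / 1072.6572 ≈ 0.975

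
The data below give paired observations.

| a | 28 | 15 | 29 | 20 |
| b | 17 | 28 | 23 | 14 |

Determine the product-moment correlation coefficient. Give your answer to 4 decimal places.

-0.3434

n = 4, Σa = 92, Σb = 82, Σa² = 2250, Σb² = 1798, Σab = 1843
nΣab − ΣaΣb = 7372 − 7544 = -172
nΣa² − (Σa)² = 9000 − 8464 = 536; nΣb² − (Σb)² = 7192 − 6724 = 468
r = -172 / √(536 × 468) = -172 / 500.8473 ≈ -0.3434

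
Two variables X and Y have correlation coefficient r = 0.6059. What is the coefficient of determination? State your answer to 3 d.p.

r² = (0.6059)² = 0.367

0.367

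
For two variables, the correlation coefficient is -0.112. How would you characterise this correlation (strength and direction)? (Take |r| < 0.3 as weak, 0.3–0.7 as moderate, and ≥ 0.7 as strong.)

r = -0.112 < 0 so the relationship is negative.
|r| = 0.112, which falls in the weak range.

weak negative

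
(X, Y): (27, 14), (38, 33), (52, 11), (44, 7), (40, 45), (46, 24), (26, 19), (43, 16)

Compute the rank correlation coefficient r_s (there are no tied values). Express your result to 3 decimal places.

Rank X: 2, 3, 8, 6, 4, 7, 1, 5
Rank Y: 3, 7, 2, 1, 8, 6, 5, 4
d = rank(X) − rank(Y): -1, -4, 6, 5, -4, 1, -4, 1; Σd² = 112
ρ = 1 − 6Σd² / [n(n²−1)] = 1 − 6×112 / (8×63) = 1 − 672/504 ≈ -0.333

-0.333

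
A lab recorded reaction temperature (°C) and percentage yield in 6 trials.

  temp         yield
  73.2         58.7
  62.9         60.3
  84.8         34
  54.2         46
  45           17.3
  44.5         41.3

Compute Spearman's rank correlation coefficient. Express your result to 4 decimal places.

Rank temp: 5, 4, 6, 3, 2, 1
Rank yield: 5, 6, 2, 4, 1, 3
d = rank(temp) − rank(yield): 0, -2, 4, -1, 1, -2; Σd² = 26
ρ = 1 − 6Σd² / [n(n²−1)] = 1 − 6×26 / (6×35) = 1 − 156/210 ≈ 0.2571

0.2571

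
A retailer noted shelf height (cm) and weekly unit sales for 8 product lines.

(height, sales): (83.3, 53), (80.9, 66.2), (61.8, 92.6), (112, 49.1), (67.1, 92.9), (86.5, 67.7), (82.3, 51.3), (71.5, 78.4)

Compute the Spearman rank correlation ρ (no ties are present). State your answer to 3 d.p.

Rank height: 6, 4, 1, 8, 2, 7, 5, 3
Rank sales: 3, 4, 7, 1, 8, 5, 2, 6
d = rank(height) − rank(sales): 3, 0, -6, 7, -6, 2, 3, -3; Σd² = 152
ρ = 1 − 6Σd² / [n(n²−1)] = 1 − 6×152 / (8×63) = 1 − 912/504 ≈ -0.810

-0.810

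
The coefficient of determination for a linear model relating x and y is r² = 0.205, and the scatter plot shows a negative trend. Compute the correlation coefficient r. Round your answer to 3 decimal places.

|r| = √0.205 = 0.453
The association is negative, so r = −0.453.

-0.453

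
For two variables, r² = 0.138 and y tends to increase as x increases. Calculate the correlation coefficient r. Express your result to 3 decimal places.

0.371

|r| = √0.138 = 0.371
The association is positive, so r = 0.371.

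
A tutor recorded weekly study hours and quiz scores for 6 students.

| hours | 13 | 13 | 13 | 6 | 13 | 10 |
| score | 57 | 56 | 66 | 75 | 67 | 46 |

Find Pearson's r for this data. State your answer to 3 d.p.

n = 6, Σx = 68, Σy = 367, Σx² = 812, Σy² = 22971, Σxy = 4108
nΣxy − ΣxΣy = 24648 − 24956 = -308
nΣx² − (Σx)² = 4872 − 4624 = 248; nΣy² − (Σy)² = 137826 − 134689 = 3137
r = -308 / √(248 × 3137) = -308 / 882.0295 ≈ -0.349

-0.349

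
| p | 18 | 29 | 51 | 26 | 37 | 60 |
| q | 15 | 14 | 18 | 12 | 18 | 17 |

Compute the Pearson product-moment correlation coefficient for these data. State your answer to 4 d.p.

n = 6, Σp = 221, Σq = 94, Σp² = 9411, Σq² = 1502, Σpq = 3592
nΣpq − ΣpΣq = 21552 − 20774 = 778
nΣp² − (Σp)² = 56466 − 48841 = 7625; nΣq² − (Σq)² = 9012 − 8836 = 176
r = 778 / √(7625 × 176) = 778 / 1158.4472 ≈ 0.6716

0.6716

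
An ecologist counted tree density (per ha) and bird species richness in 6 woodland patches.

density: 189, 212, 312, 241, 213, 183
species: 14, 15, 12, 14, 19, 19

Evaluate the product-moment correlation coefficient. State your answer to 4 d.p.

n = 6, Σx = 1350, Σy = 93, Σx² = 314948, Σy² = 1483, Σxy = 20468
nΣxy − ΣxΣy = 122808 − 125550 = -2742
nΣx² − (Σx)² = 1889688 − 1822500 = 67188; nΣy² − (Σy)² = 8898 − 8649 = 249
r = -2742 / √(67188 × 249) = -2742 / 4090.2093 ≈ -0.6704

-0.6704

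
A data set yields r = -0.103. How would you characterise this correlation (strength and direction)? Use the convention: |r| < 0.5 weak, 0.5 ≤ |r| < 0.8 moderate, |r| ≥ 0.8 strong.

weak negative

r = -0.103 < 0 so the relationship is negative.
|r| = 0.103, which falls in the weak range.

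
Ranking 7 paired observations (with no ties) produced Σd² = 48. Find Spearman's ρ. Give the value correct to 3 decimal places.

ρ = 1 − 6Σd² / [n(n²−1)] = 1 − 6×48 / (7×48)
  = 1 − 288/336 = 1 − 0.8571 ≈ 0.143

0.143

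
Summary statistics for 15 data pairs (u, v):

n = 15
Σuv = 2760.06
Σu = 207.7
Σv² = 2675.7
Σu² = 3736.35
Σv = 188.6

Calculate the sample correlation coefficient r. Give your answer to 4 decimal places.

0.2903

r = (nΣuv − ΣuΣv) / √[(nΣu² − (Σu)²)(nΣv² − (Σv)²)]
Numerator: 15×2760.06 − 207.7×188.6 = 2228.68
Denominator: √[(56045.25 − 43139.29)(40135.5 − 35569.96)] = √[12905.96 × 4565.54] = 7676.1108
r = 2228.68 / 7676.1108 ≈ 0.2903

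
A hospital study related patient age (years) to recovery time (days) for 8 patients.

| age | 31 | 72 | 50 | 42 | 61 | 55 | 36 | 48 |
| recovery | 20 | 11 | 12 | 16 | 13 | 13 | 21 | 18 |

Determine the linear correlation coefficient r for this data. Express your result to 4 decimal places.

-0.8689

n = 8, Σx = 395, Σy = 124, Σx² = 20755, Σy² = 2024, Σxy = 5812
nΣxy − ΣxΣy = 46496 − 48980 = -2484
nΣx² − (Σx)² = 166040 − 156025 = 10015; nΣy² − (Σy)² = 16192 − 15376 = 816
r = -2484 / √(10015 × 816) = -2484 / 2858.7130 ≈ -0.8689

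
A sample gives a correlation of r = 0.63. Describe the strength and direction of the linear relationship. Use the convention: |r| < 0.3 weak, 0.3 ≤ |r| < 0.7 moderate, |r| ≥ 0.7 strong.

moderate positive

r = 0.63 > 0 so the relationship is positive.
|r| = 0.63, which falls in the moderate range.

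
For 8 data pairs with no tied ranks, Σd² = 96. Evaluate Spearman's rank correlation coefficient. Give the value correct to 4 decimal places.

-0.1429

ρ = 1 − 6Σd² / [n(n²−1)] = 1 − 6×96 / (8×63)
  = 1 − 576/504 = 1 − 1.14286 ≈ -0.1429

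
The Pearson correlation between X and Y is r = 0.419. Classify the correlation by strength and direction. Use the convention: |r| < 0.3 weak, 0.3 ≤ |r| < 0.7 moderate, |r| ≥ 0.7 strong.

r = 0.419 > 0 so the relationship is positive.
|r| = 0.419, which falls in the moderate range.

moderate positive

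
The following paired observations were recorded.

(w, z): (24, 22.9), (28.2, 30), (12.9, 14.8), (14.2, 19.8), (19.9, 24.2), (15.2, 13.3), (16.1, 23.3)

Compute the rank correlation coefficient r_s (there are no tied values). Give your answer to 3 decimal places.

Rank w: 6, 7, 1, 2, 5, 3, 4
Rank z: 4, 7, 2, 3, 6, 1, 5
d = rank(w) − rank(z): 2, 0, -1, -1, -1, 2, -1; Σd² = 12
ρ = 1 − 6Σd² / [n(n²−1)] = 1 − 6×12 / (7×48) = 1 − 72/336 ≈ 0.786

0.786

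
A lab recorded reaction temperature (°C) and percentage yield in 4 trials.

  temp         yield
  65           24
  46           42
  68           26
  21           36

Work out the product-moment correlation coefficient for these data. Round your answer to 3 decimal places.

-0.697

n = 4, Σx = 200, Σy = 128, Σx² = 11406, Σy² = 4312, Σxy = 6016
nΣxy − ΣxΣy = 24064 − 25600 = -1536
nΣx² − (Σx)² = 45624 − 40000 = 5624; nΣy² − (Σy)² = 17248 − 16384 = 864
r = -1536 / √(5624 × 864) = -1536 / 2204.3448 ≈ -0.697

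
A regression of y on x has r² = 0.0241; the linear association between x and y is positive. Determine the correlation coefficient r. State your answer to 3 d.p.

0.155

|r| = √0.0241 = 0.155
The association is positive, so r = 0.155.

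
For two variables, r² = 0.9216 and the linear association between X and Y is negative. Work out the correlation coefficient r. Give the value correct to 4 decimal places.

|r| = √0.9216 = 0.9600
The association is negative, so r = −0.9600.

-0.9600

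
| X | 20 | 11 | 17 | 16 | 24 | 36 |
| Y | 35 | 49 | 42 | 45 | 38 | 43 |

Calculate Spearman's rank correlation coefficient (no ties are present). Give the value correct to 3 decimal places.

Rank X: 4, 1, 3, 2, 5, 6
Rank Y: 1, 6, 3, 5, 2, 4
d = rank(X) − rank(Y): 3, -5, 0, -3, 3, 2; Σd² = 56
ρ = 1 − 6Σd² / [n(n²−1)] = 1 − 6×56 / (6×35) = 1 − 336/210 ≈ -0.600

-0.600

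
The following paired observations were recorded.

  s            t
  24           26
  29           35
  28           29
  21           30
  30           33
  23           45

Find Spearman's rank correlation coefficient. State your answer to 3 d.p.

0.086

Rank s: 3, 5, 4, 1, 6, 2
Rank t: 1, 5, 2, 3, 4, 6
d = rank(s) − rank(t): 2, 0, 2, -2, 2, -4; Σd² = 32
ρ = 1 − 6Σd² / [n(n²−1)] = 1 − 6×32 / (6×35) = 1 − 192/210 ≈ 0.086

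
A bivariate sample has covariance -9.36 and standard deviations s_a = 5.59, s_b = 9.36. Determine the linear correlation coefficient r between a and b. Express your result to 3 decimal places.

r = Cov(a,b) / (s_a · s_b) = -9.36 / (5.59 × 9.36)
  = -9.36 / 52.3224 ≈ -0.179

-0.179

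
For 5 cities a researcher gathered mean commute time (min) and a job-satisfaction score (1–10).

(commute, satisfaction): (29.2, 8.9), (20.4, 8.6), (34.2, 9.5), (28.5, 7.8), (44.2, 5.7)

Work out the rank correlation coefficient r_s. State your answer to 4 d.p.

-0.1000

Rank commute: 3, 1, 4, 2, 5
Rank satisfaction: 4, 3, 5, 2, 1
d = rank(commute) − rank(satisfaction): -1, -2, -1, 0, 4; Σd² = 22
ρ = 1 − 6Σd² / [n(n²−1)] = 1 − 6×22 / (5×24) = 1 − 132/120 ≈ -0.1000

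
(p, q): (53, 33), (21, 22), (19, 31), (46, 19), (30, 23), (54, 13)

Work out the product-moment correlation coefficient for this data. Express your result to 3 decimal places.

-0.295

n = 6, Σp = 223, Σq = 141, Σp² = 9543, Σq² = 3593, Σpq = 5066
nΣpq − ΣpΣq = 30396 − 31443 = -1047
nΣp² − (Σp)² = 57258 − 49729 = 7529; nΣq² − (Σq)² = 21558 − 19881 = 1677
r = -1047 / √(7529 × 1677) = -1047 / 3553.3270 ≈ -0.295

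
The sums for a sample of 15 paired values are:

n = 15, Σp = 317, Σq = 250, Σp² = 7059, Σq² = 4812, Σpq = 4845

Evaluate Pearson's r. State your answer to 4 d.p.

r = (nΣpq − ΣpΣq) / √[(nΣp² − (Σp)²)(nΣq² − (Σq)²)]
Numerator: 15×4845 − 317×250 = -6575
Denominator: √[(105885 − 100489)(72180 − 62500)] = √[5396 × 9680] = 7227.2595
r = -6575 / 7227.2595 ≈ -0.9098

-0.9098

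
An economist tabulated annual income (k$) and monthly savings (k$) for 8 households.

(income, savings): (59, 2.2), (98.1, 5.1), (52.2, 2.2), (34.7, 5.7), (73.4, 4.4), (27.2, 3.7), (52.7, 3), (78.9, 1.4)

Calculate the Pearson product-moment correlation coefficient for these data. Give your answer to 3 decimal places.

-0.056

n = 8, Σx = 476.2, Σy = 27.7, Σx² = 32163.44, Σy² = 112.19, Σxy = 1634.9
nΣxy − ΣxΣy = 13079.2 − 13190.74 = -111.54
nΣx² − (Σx)² = 257307.52 − 226766.44 = 30541.08; nΣy² − (Σy)² = 897.52 − 767.29 = 130.23
r = -111.54 / √(30541.08 × 130.23) = -111.54 / 1994.3332 ≈ -0.056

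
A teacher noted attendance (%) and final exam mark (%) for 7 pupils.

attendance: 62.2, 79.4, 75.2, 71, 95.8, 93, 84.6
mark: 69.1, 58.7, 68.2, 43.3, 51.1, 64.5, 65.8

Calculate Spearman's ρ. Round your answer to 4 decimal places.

-0.3571

Rank attendance: 1, 4, 3, 2, 7, 6, 5
Rank mark: 7, 3, 6, 1, 2, 4, 5
d = rank(attendance) − rank(mark): -6, 1, -3, 1, 5, 2, 0; Σd² = 76
ρ = 1 − 6Σd² / [n(n²−1)] = 1 − 6×76 / (7×48) = 1 − 456/336 ≈ -0.3571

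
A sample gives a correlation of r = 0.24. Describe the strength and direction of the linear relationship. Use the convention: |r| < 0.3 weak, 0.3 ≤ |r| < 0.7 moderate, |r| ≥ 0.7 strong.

weak positive

r = 0.24 > 0 so the relationship is positive.
|r| = 0.24, which falls in the weak range.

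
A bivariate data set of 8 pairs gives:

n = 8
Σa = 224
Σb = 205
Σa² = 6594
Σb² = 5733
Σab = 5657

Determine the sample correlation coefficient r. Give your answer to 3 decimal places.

r = (nΣab − ΣaΣb) / √[(nΣa² − (Σa)²)(nΣb² − (Σb)²)]
Numerator: 8×5657 − 224×205 = -664
Denominator: √[(52752 − 50176)(45864 − 42025)] = √[2576 × 3839] = 3144.7200
r = -664 / 3144.7200 ≈ -0.211

-0.211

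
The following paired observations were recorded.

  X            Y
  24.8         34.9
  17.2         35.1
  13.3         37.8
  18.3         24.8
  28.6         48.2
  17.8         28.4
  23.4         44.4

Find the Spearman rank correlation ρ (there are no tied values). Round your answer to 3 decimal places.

Rank X: 6, 2, 1, 4, 7, 3, 5
Rank Y: 3, 4, 5, 1, 7, 2, 6
d = rank(X) − rank(Y): 3, -2, -4, 3, 0, 1, -1; Σd² = 40
ρ = 1 − 6Σd² / [n(n²−1)] = 1 − 6×40 / (7×48) = 1 − 240/336 ≈ 0.286

0.286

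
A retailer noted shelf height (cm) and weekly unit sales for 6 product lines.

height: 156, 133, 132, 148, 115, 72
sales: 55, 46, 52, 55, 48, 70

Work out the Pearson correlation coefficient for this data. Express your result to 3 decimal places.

-0.638

n = 6, Σx = 756, Σy = 326, Σx² = 99762, Σy² = 18074, Σxy = 40262
nΣxy − ΣxΣy = 241572 − 246456 = -4884
nΣx² − (Σx)² = 598572 − 571536 = 27036; nΣy² − (Σy)² = 108444 − 106276 = 2168
r = -4884 / √(27036 × 2168) = -4884 / 7655.9812 ≈ -0.638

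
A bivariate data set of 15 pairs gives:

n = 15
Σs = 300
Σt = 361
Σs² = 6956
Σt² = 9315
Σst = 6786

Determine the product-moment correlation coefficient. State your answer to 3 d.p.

-0.561

r = (nΣst − ΣsΣt) / √[(nΣs² − (Σs)²)(nΣt² − (Σt)²)]
Numerator: 15×6786 − 300×361 = -6510
Denominator: √[(104340 − 90000)(139725 − 130321)] = √[14340 × 9404] = 11612.6379
r = -6510 / 11612.6379 ≈ -0.561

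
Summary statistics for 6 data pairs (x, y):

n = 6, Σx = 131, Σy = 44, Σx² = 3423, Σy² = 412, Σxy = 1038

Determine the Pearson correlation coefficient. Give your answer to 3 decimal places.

r = (nΣxy − ΣxΣy) / √[(nΣx² − (Σx)²)(nΣy² − (Σy)²)]
Numerator: 6×1038 − 131×44 = 464
Denominator: √[(20538 − 17161)(2472 − 1936)] = √[3377 × 536] = 1345.3892
r = 464 / 1345.3892 ≈ 0.345

0.345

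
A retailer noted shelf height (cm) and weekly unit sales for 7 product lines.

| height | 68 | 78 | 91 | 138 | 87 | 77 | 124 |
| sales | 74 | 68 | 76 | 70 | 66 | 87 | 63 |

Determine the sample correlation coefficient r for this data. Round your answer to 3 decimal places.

n = 7, Σx = 663, Σy = 504, Σx² = 66907, Σy² = 36670, Σxy = 47165
nΣxy − ΣxΣy = 330155 − 334152 = -3997
nΣx² − (Σx)² = 468349 − 439569 = 28780; nΣy² − (Σy)² = 256690 − 254016 = 2674
r = -3997 / √(28780 × 2674) = -3997 / 8772.5549 ≈ -0.456

-0.456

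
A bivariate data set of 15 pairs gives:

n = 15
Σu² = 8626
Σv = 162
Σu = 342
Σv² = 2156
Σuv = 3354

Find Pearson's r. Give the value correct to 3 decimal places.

r = (nΣuv − ΣuΣv) / √[(nΣu² − (Σu)²)(nΣv² − (Σv)²)]
Numerator: 15×3354 − 342×162 = -5094
Denominator: √[(129390 − 116964)(32340 − 26244)] = √[12426 × 6096] = 8703.3842
r = -5094 / 8703.3842 ≈ -0.585

-0.585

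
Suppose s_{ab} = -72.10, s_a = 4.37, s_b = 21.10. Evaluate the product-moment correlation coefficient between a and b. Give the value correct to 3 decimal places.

r = Cov(a,b) / (s_a · s_b) = -72.10 / (4.37 × 21.10)
  = -72.10 / 92.2070 ≈ -0.782

-0.782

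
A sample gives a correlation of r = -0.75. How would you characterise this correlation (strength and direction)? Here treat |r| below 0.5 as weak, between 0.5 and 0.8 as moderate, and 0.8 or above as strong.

moderate negative

r = -0.75 < 0 so the relationship is negative.
|r| = 0.75, which falls in the moderate range.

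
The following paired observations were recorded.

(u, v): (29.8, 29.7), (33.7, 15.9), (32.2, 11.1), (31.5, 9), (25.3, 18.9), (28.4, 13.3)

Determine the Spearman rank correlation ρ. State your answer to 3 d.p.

Rank u: 3, 6, 5, 4, 1, 2
Rank v: 6, 4, 2, 1, 5, 3
d = rank(u) − rank(v): -3, 2, 3, 3, -4, -1; Σd² = 48
ρ = 1 − 6Σd² / [n(n²−1)] = 1 − 6×48 / (6×35) = 1 − 288/210 ≈ -0.371

-0.371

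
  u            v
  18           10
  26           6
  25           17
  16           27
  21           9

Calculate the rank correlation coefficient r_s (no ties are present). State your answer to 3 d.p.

Rank u: 2, 5, 4, 1, 3
Rank v: 3, 1, 4, 5, 2
d = rank(u) − rank(v): -1, 4, 0, -4, 1; Σd² = 34
ρ = 1 − 6Σd² / [n(n²−1)] = 1 − 6×34 / (5×24) = 1 − 204/120 ≈ -0.700

-0.700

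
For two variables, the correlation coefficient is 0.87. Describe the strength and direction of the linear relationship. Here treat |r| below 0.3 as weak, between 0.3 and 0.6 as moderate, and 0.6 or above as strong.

strong positive

r = 0.87 > 0 so the relationship is positive.
|r| = 0.87, which falls in the strong range.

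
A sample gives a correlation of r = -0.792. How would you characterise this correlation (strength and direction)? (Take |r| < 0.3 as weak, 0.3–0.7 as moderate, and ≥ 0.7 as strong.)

strong negative

r = -0.792 < 0 so the relationship is negative.
|r| = 0.792, which falls in the strong range.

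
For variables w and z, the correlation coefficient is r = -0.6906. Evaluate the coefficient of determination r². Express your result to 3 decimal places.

0.477

r² = (-0.6906)² = 0.477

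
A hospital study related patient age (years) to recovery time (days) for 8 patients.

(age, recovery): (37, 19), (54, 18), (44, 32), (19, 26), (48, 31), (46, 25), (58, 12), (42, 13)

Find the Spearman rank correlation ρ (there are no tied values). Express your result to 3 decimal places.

Rank age: 2, 7, 4, 1, 6, 5, 8, 3
Rank recovery: 4, 3, 8, 6, 7, 5, 1, 2
d = rank(age) − rank(recovery): -2, 4, -4, -5, -1, 0, 7, 1; Σd² = 112
ρ = 1 − 6Σd² / [n(n²−1)] = 1 − 6×112 / (8×63) = 1 − 672/504 ≈ -0.333

-0.333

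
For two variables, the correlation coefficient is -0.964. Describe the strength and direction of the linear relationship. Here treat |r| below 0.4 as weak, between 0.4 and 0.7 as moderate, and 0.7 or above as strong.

r = -0.964 < 0 so the relationship is negative.
|r| = 0.964, which falls in the strong range.

strong negative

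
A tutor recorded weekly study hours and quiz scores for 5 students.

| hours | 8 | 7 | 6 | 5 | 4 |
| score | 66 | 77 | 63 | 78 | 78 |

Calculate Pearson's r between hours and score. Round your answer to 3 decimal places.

-0.541

n = 5, Σx = 30, Σy = 362, Σx² = 190, Σy² = 26422, Σxy = 2147
nΣxy − ΣxΣy = 10735 − 10860 = -125
nΣx² − (Σx)² = 950 − 900 = 50; nΣy² − (Σy)² = 132110 − 131044 = 1066
r = -125 / √(50 × 1066) = -125 / 230.8679 ≈ -0.541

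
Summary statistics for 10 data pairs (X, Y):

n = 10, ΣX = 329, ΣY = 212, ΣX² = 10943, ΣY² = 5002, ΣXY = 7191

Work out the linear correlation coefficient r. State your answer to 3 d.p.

r = (nΣXY − ΣXΣY) / √[(nΣX² − (ΣX)²)(nΣY² − (ΣY)²)]
Numerator: 10×7191 − 329×212 = 2162
Denominator: √[(109430 − 108241)(50020 − 44944)] = √[1189 × 5076] = 2456.6978
r = 2162 / 2456.6978 ≈ 0.880

0.880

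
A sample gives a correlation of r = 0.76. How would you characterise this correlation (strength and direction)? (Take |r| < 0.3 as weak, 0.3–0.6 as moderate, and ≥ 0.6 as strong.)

r = 0.76 > 0 so the relationship is positive.
|r| = 0.76, which falls in the strong range.

strong positive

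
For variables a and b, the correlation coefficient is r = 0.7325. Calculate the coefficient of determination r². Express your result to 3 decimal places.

0.537

r² = (0.7325)² = 0.537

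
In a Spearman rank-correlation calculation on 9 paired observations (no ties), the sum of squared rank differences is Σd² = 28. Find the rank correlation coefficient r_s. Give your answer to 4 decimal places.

ρ = 1 − 6Σd² / [n(n²−1)] = 1 − 6×28 / (9×80)
  = 1 − 168/720 = 1 − 0.23333 ≈ 0.7667

0.7667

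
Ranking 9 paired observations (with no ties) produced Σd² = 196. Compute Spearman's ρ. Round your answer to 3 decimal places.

ρ = 1 − 6Σd² / [n(n²−1)] = 1 − 6×196 / (9×80)
  = 1 − 1176/720 = 1 − 1.6333 ≈ -0.633

-0.633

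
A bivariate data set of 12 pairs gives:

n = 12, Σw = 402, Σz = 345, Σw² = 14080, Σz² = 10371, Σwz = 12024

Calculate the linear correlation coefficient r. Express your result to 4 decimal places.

r = (nΣwz − ΣwΣz) / √[(nΣw² − (Σw)²)(nΣz² − (Σz)²)]
Numerator: 12×12024 − 402×345 = 5598
Denominator: √[(168960 − 161604)(124452 − 119025)] = √[7356 × 5427] = 6318.3077
r = 5598 / 6318.3077 ≈ 0.8860

0.8860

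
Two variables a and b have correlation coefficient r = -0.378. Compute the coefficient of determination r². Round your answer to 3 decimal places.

0.143

r² = (-0.378)² = 0.143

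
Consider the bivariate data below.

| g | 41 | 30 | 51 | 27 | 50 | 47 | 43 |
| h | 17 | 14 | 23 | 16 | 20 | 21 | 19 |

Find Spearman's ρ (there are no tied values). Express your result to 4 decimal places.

Rank g: 3, 2, 7, 1, 6, 5, 4
Rank h: 3, 1, 7, 2, 5, 6, 4
d = rank(g) − rank(h): 0, 1, 0, -1, 1, -1, 0; Σd² = 4
ρ = 1 − 6Σd² / [n(n²−1)] = 1 − 6×4 / (7×48) = 1 − 24/336 ≈ 0.9286

0.9286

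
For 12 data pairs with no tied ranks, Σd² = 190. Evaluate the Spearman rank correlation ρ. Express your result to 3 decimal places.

ρ = 1 − 6Σd² / [n(n²−1)] = 1 − 6×190 / (12×143)
  = 1 − 1140/1716 = 1 − 0.6643 ≈ 0.336

0.336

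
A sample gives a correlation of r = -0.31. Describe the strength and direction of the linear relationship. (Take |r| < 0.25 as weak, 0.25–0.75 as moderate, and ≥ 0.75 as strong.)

moderate negative

r = -0.31 < 0 so the relationship is negative.
|r| = 0.31, which falls in the moderate range.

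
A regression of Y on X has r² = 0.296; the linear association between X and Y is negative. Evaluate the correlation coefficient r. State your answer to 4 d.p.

-0.5441

|r| = √0.296 = 0.5441
The association is negative, so r = −0.5441.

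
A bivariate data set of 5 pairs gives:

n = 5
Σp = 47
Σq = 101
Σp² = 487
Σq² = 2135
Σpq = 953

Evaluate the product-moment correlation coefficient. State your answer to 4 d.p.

0.0550

r = (nΣpq − ΣpΣq) / √[(nΣp² − (Σp)²)(nΣq² − (Σq)²)]
Numerator: 5×953 − 47×101 = 18
Denominator: √[(2435 − 2209)(10675 − 10201)] = √[226 × 474] = 327.2980
r = 18 / 327.2980 ≈ 0.0550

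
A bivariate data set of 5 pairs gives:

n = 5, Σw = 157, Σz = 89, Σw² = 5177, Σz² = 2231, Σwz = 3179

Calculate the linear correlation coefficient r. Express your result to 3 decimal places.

0.961

r = (nΣwz − ΣwΣz) / √[(nΣw² − (Σw)²)(nΣz² − (Σz)²)]
Numerator: 5×3179 − 157×89 = 1922
Denominator: √[(25885 − 24649)(11155 − 7921)] = √[1236 × 3234] = 1999.3059
r = 1922 / 1999.3059 ≈ 0.961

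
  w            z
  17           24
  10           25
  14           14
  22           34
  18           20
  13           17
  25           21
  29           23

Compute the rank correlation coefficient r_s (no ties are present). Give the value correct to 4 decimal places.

0.1667

Rank w: 4, 1, 3, 6, 5, 2, 7, 8
Rank z: 6, 7, 1, 8, 3, 2, 4, 5
d = rank(w) − rank(z): -2, -6, 2, -2, 2, 0, 3, 3; Σd² = 70
ρ = 1 − 6Σd² / [n(n²−1)] = 1 − 6×70 / (8×63) = 1 − 420/504 ≈ 0.1667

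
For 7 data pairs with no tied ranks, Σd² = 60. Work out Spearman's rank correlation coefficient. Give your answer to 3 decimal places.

-0.071

ρ = 1 − 6Σd² / [n(n²−1)] = 1 − 6×60 / (7×48)
  = 1 − 360/336 = 1 − 1.0714 ≈ -0.071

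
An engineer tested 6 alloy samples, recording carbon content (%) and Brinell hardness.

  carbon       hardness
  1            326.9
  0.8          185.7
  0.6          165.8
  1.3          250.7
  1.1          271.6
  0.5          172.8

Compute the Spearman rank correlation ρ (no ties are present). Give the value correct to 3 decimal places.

0.714

Rank carbon: 4, 3, 2, 6, 5, 1
Rank hardness: 6, 3, 1, 4, 5, 2
d = rank(carbon) − rank(hardness): -2, 0, 1, 2, 0, -1; Σd² = 10
ρ = 1 − 6Σd² / [n(n²−1)] = 1 − 6×10 / (6×35) = 1 − 60/210 ≈ 0.714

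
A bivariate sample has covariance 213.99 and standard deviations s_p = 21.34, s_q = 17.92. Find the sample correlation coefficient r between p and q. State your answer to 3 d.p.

r = Cov(p,q) / (s_p · s_q) = 213.99 / (21.34 × 17.92)
  = 213.99 / 382.4128 ≈ 0.560

0.560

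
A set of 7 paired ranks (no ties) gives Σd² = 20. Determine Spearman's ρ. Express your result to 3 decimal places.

0.643

ρ = 1 − 6Σd² / [n(n²−1)] = 1 − 6×20 / (7×48)
  = 1 − 120/336 = 1 − 0.3571 ≈ 0.643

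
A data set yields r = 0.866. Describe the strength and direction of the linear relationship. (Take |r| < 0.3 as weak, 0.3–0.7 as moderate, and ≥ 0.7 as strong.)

strong positive

r = 0.866 > 0 so the relationship is positive.
|r| = 0.866, which falls in the strong range.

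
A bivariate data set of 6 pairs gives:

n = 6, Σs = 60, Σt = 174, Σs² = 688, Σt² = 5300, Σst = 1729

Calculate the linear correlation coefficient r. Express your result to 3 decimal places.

-0.074

r = (nΣst − ΣsΣt) / √[(nΣs² − (Σs)²)(nΣt² − (Σt)²)]
Numerator: 6×1729 − 60×174 = -66
Denominator: √[(4128 − 3600)(31800 − 30276)] = √[528 × 1524] = 897.0351
r = -66 / 897.0351 ≈ -0.074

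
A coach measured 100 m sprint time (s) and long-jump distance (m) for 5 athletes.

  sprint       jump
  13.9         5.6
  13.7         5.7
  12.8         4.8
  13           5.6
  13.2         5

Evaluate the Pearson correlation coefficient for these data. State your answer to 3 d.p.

n = 5, Σx = 66.6, Σy = 26.7, Σx² = 887.98, Σy² = 143.25, Σxy = 356.17
nΣxy − ΣxΣy = 1780.85 − 1778.22 = 2.63
nΣx² − (Σx)² = 4439.9 − 4435.56 = 4.34; nΣy² − (Σy)² = 716.25 − 712.89 = 3.36
r = 2.63 / √(4.34 × 3.36) = 2.63 / 3.8187 ≈ 0.689

0.689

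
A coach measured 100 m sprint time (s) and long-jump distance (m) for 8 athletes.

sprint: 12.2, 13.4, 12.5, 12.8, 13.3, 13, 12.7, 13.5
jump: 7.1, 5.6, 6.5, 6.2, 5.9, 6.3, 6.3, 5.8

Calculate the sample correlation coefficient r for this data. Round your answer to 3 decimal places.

-0.947

n = 8, Σx = 103.4, Σy = 49.7, Σx² = 1337.92, Σy² = 310.29, Σxy = 640.95
nΣxy − ΣxΣy = 5127.6 − 5138.98 = -11.38
nΣx² − (Σx)² = 10703.36 − 10691.56 = 11.8; nΣy² − (Σy)² = 2482.32 − 2470.09 = 12.23
r = -11.38 / √(11.8 × 12.23) = -11.38 / 12.0131 ≈ -0.947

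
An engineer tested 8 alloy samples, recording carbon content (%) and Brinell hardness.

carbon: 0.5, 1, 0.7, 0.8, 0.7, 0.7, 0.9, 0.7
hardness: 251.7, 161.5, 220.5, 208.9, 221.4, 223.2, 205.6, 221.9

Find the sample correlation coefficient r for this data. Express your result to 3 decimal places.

n = 8, Σx = 6, Σy = 1714.7, Σx² = 4.66, Σy² = 372041.77, Σxy = 1260.41
nΣxy − ΣxΣy = 10083.28 − 10288.2 = -204.92
nΣx² − (Σx)² = 37.28 − 36 = 1.28; nΣy² − (Σy)² = 2976334.16 − 2940196.09 = 36138.07
r = -204.92 / √(1.28 × 36138.07) = -204.92 / 215.0738 ≈ -0.953

-0.953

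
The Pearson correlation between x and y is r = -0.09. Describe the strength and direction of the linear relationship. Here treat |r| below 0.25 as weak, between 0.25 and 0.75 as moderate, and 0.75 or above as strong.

r = -0.09 < 0 so the relationship is negative.
|r| = 0.09, which falls in the weak range.

weak negative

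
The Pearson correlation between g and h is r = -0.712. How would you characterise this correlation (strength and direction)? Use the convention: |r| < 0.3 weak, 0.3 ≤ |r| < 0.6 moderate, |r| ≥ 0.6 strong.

r = -0.712 < 0 so the relationship is negative.
|r| = 0.712, which falls in the strong range.

strong negative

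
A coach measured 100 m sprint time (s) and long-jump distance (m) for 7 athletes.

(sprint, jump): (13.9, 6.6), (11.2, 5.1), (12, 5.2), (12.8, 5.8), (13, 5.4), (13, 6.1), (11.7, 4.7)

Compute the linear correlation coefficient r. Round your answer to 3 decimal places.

0.883

n = 7, Σx = 87.6, Σy = 38.9, Σx² = 1101.38, Σy² = 218.71, Σxy = 489.99
nΣxy − ΣxΣy = 3429.93 − 3407.64 = 22.29
nΣx² − (Σx)² = 7709.66 − 7673.76 = 35.9; nΣy² − (Σy)² = 1530.97 − 1513.21 = 17.76
r = 22.29 / √(35.9 × 17.76) = 22.29 / 25.2504 ≈ 0.883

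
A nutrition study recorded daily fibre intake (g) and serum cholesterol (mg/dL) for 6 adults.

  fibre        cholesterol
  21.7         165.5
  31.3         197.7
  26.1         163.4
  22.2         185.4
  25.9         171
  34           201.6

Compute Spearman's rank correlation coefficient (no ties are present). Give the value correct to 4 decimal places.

0.6000

Rank fibre: 1, 5, 4, 2, 3, 6
Rank cholesterol: 2, 5, 1, 4, 3, 6
d = rank(fibre) − rank(cholesterol): -1, 0, 3, -2, 0, 0; Σd² = 14
ρ = 1 − 6Σd² / [n(n²−1)] = 1 − 6×14 / (6×35) = 1 − 84/210 ≈ 0.6000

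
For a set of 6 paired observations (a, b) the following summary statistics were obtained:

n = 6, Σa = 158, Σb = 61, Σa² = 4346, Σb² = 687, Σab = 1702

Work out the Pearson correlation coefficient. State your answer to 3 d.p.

0.860

r = (nΣab − ΣaΣb) / √[(nΣa² − (Σa)²)(nΣb² − (Σb)²)]
Numerator: 6×1702 − 158×61 = 574
Denominator: √[(26076 − 24964)(4122 − 3721)] = √[1112 × 401] = 667.7664
r = 574 / 667.7664 ≈ 0.860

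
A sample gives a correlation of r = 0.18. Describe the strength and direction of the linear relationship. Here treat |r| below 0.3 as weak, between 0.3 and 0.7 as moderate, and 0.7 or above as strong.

r = 0.18 > 0 so the relationship is positive.
|r| = 0.18, which falls in the weak range.

weak positive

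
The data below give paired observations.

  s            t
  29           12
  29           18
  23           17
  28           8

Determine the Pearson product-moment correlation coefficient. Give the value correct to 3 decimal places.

-0.343

n = 4, Σs = 109, Σt = 55, Σs² = 2995, Σt² = 821, Σst = 1485
nΣst − ΣsΣt = 5940 − 5995 = -55
nΣs² − (Σs)² = 11980 − 11881 = 99; nΣt² − (Σt)² = 3284 − 3025 = 259
r = -55 / √(99 × 259) = -55 / 160.1281 ≈ -0.343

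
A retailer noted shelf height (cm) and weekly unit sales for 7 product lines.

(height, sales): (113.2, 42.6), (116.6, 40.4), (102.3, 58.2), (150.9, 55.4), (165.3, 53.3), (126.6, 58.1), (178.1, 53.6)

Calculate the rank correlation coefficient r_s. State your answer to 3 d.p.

-0.107

Rank height: 2, 3, 1, 5, 6, 4, 7
Rank sales: 2, 1, 7, 5, 3, 6, 4
d = rank(height) − rank(sales): 0, 2, -6, 0, 3, -2, 3; Σd² = 62
ρ = 1 − 6Σd² / [n(n²−1)] = 1 − 6×62 / (7×48) = 1 − 372/336 ≈ -0.107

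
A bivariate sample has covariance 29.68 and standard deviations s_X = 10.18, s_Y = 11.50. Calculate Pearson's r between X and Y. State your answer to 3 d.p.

0.254

r = Cov(X,Y) / (s_X · s_Y) = 29.68 / (10.18 × 11.50)
  = 29.68 / 117.0700 ≈ 0.254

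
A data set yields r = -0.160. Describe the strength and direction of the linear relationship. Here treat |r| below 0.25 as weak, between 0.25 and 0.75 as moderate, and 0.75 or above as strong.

weak negative

r = -0.160 < 0 so the relationship is negative.
|r| = 0.160, which falls in the weak range.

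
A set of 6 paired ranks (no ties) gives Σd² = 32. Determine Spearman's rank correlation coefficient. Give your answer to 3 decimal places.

0.086

ρ = 1 − 6Σd² / [n(n²−1)] = 1 − 6×32 / (6×35)
  = 1 − 192/210 = 1 − 0.9143 ≈ 0.086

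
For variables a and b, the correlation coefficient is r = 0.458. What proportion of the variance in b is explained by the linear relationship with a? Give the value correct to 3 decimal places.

r² = (0.458)² = 0.210

0.210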